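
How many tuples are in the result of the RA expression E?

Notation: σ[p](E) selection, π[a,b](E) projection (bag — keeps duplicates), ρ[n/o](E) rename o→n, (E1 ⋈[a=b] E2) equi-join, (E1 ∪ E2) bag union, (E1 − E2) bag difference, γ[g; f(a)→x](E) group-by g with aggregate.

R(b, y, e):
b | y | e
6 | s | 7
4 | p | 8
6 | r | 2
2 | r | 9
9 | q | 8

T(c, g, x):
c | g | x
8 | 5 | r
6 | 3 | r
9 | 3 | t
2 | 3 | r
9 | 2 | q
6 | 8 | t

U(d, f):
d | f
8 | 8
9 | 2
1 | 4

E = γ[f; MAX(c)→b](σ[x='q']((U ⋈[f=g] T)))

Row counts bottom-up:
  U → 3
  T → 6
  (U ⋈[f=g] T) → 2
  σ[x='q']((U ⋈[f=g] T)) → 1
  γ[f; MAX(c)→b](σ[x='q']((U ⋈[f=g] T))) → 1

|E| = 1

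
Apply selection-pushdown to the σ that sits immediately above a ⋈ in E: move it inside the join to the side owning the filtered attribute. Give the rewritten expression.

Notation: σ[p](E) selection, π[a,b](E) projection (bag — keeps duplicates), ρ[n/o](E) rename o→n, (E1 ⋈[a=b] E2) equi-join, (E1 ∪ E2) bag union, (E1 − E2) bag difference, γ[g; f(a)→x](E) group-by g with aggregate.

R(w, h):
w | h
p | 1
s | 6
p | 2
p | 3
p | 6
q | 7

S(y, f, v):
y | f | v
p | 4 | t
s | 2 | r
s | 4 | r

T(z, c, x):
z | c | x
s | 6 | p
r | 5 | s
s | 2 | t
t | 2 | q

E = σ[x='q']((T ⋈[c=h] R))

σ filters on x, owned by the left side.
E' = (σ[x='q'](T) ⋈[c=h] R)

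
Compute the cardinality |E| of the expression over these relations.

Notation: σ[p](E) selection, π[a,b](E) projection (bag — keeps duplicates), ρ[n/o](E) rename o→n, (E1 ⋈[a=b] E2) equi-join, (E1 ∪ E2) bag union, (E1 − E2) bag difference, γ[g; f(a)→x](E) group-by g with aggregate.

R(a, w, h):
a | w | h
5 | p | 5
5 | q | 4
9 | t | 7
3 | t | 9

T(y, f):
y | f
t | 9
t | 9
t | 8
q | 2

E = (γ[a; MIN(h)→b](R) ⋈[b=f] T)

Row counts bottom-up:
  R → 4
  γ[a; MIN(h)→b](R) → 3
  T → 4
  (γ[a; MIN(h)→b](R) ⋈[b=f] T) → 2

|E| = 2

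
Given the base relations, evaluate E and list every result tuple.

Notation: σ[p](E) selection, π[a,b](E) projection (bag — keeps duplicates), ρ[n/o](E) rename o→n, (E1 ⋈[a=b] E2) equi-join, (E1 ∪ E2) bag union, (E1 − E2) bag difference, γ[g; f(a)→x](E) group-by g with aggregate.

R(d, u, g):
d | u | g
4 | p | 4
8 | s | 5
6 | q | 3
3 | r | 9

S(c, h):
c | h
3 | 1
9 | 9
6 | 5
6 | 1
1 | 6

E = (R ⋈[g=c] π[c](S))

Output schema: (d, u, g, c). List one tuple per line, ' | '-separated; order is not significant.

Subexpression sizes:
  R → 4
  S → 5
  π[c](S) → 5
  (R ⋈[g=c] π[c](S)) → 2

== RESULT ==
d | u | g | c
3 | r | 9 | 9
6 | q | 3 | 3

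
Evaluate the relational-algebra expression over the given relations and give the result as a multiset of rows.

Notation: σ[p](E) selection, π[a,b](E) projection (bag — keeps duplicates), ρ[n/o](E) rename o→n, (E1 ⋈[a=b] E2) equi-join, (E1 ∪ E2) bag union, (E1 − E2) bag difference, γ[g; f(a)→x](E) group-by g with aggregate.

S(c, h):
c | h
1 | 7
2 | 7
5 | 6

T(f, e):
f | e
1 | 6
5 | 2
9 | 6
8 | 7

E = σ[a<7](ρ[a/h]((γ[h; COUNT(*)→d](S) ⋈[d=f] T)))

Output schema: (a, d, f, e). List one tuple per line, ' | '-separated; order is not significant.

Stepwise |·|:
  S → 3
  γ[h; COUNT(*)→d](S) → 2
  T → 4
  (γ[h; COUNT(*)→d](S) ⋈[d=f] T) → 1
  ρ[a/h]((γ[h; COUNT(*)→d](S) ⋈[d=f] T)) → 1
  σ[a<7](ρ[a/h]((γ[h; COUNT(*)→d](S) ⋈[d=f] T))) → 1

== RESULT ==
a | d | f | e
6 | 1 | 1 | 6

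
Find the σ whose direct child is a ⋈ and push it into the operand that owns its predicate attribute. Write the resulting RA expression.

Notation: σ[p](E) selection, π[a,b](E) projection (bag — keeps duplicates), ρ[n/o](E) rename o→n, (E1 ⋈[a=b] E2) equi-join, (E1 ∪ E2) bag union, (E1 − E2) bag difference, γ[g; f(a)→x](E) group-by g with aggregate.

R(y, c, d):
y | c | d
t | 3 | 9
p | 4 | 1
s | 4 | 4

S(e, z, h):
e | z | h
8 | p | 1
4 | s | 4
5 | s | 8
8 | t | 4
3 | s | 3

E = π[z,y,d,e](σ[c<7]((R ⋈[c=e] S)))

σ filters on c, owned by the left side.
E' = π[z,y,d,e]((σ[c<7](R) ⋈[c=e] S))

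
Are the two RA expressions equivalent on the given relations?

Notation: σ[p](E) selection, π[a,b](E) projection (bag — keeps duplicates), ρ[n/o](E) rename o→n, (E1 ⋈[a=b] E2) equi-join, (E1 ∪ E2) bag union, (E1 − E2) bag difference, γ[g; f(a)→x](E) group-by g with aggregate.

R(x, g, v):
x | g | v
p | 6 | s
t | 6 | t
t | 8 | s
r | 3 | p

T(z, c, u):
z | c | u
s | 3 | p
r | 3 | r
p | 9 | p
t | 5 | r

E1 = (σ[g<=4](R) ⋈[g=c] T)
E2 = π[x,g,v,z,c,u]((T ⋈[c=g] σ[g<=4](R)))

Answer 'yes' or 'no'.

E1 subexpression sizes:
  R → 4
  σ[g<=4](R) → 1
  T → 4
  (σ[g<=4](R) ⋈[g=c] T) → 2
E2 subexpression sizes:
  T → 4
  R → 4
  σ[g<=4](R) → 1
  (T ⋈[c=g] σ[g<=4](R)) → 2
  π[x,g,v,z,c,u]((T ⋈[c=g] σ[g<=4](R))) → 2

E1 and E2 produce the same multiset:
x | g | v | z | c | u
r | 3 | p | r | 3 | r
r | 3 | p | s | 3 | p

yes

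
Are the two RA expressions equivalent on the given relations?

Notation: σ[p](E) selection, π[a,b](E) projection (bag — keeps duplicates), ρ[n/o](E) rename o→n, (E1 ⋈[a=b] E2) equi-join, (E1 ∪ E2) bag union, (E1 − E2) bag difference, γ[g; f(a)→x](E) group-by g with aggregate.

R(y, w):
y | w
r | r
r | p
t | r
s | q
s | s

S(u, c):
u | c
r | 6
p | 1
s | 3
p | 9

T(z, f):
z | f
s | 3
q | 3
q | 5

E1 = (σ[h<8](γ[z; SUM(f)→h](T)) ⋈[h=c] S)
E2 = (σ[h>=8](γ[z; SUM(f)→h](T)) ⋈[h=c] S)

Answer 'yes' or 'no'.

E1 per-node cardinality:
  T → 3
  γ[z; SUM(f)→h](T) → 2
  σ[h<8](γ[z; SUM(f)→h](T)) → 1
  S → 4
  (σ[h<8](γ[z; SUM(f)→h](T)) ⋈[h=c] S) → 1
E2 per-node cardinality:
  T → 3
  γ[z; SUM(f)→h](T) → 2
  σ[h>=8](γ[z; SUM(f)→h](T)) → 1
  S → 4
  (σ[h>=8](γ[z; SUM(f)→h](T)) ⋈[h=c] S) → 0

E1 result:
z | h | u | c
s | 3 | s | 3
E2 result:
z | h | u | c
(0 rows)
Witness: ('s', 3, 's', 3) appears 1× in E1 but 0× in E2.

no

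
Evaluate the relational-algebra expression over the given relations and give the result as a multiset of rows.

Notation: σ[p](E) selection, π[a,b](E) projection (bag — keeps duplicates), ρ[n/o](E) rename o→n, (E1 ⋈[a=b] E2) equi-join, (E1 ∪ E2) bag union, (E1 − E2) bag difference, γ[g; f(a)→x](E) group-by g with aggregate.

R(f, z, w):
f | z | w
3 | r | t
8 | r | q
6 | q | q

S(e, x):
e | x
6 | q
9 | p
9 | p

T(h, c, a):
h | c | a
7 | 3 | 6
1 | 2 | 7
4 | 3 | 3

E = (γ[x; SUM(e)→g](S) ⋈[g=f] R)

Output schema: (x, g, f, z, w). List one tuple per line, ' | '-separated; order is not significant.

Per-node cardinality:
  S → 3
  γ[x; SUM(e)→g](S) → 2
  R → 3
  (γ[x; SUM(e)→g](S) ⋈[g=f] R) → 1

== RESULT ==
x | g | f | z | w
q | 6 | 6 | q | q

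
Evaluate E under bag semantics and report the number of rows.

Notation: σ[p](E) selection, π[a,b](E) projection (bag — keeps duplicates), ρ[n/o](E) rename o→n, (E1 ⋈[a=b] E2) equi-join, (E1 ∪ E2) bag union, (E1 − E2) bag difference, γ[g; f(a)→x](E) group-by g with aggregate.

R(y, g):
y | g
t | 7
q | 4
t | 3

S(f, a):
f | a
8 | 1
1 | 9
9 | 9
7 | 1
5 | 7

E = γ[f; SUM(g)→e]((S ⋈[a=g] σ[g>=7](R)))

Row counts bottom-up:
  S → 5
  R → 3
  σ[g>=7](R) → 1
  (S ⋈[a=g] σ[g>=7](R)) → 1
  γ[f; SUM(g)→e]((S ⋈[a=g] σ[g>=7](R))) → 1

|E| = 1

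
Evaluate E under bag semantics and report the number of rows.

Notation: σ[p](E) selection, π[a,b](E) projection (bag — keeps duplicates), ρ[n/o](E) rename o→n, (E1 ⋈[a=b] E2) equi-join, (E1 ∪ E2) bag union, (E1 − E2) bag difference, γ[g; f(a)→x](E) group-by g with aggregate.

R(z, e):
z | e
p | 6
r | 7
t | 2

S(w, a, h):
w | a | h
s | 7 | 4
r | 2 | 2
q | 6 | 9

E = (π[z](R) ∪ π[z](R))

Per-node cardinality:
  R → 3
  π[z](R) → 3
  R → 3
  π[z](R) → 3
  (π[z](R) ∪ π[z](R)) → 6

|E| = 6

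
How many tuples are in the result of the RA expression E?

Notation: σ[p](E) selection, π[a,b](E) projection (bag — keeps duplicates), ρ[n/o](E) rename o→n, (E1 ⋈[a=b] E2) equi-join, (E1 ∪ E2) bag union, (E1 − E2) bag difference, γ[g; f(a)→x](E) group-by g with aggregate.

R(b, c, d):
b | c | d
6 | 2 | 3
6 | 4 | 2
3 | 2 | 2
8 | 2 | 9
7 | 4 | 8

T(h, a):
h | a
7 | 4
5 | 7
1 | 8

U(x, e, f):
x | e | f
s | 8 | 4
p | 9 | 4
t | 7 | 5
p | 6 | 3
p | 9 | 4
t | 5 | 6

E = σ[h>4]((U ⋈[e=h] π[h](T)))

Stepwise |·|:
  U → 6
  T → 3
  π[h](T) → 3
  (U ⋈[e=h] π[h](T)) → 2
  σ[h>4]((U ⋈[e=h] π[h](T))) → 2

|E| = 2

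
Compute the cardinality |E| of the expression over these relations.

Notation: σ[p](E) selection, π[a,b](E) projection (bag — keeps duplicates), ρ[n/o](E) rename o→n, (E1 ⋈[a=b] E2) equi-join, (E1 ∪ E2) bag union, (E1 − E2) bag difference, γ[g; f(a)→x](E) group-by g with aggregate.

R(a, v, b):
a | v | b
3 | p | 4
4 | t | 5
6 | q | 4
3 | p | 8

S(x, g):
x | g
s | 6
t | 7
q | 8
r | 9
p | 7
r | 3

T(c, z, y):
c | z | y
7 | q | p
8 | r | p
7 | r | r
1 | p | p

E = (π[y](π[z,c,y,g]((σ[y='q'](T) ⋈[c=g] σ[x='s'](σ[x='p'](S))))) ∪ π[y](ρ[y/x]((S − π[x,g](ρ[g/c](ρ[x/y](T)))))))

Per-node cardinality:
  T → 4
  σ[y='q'](T) → 0
  S → 6
  σ[x='p'](S) → 1
  σ[x='s'](σ[x='p'](S)) → 0
  (σ[y='q'](T) ⋈[c=g] σ[x='s'](σ[x='p'](S))) → 0
  π[z,c,y,g]((σ[y='q'](T) ⋈[c=g] σ[x='s'](σ[x='p'](S)))) → 0
  π[y](π[z,c,y,g]((σ[y='q'](T) ⋈[c=g] σ[x='s'](σ[x='p'](S))))) → 0
  S → 6
  T → 4
  ρ[x/y](T) → 4
  ρ[g/c](ρ[x/y](T)) → 4
  π[x,g](ρ[g/c](ρ[x/y](T))) → 4
  (S − π[x,g](ρ[g/c](ρ[x/y](T)))) → 5
  ρ[y/x]((S − π[x,g](ρ[g/c](ρ[x/y](T))))) → 5
  π[y](ρ[y/x]((S − π[x,g](ρ[g/c](ρ[x/y](T)))))) → 5
  (π[y](π[z,c,y,g]((σ[y='q'](T) ⋈[c=g] σ[x='s'](σ[x='p'](S))))) ∪ π[y](ρ[y/x]((S − π[x,g](ρ[g/c](ρ[x/y](T))))))) → 5

|E| = 5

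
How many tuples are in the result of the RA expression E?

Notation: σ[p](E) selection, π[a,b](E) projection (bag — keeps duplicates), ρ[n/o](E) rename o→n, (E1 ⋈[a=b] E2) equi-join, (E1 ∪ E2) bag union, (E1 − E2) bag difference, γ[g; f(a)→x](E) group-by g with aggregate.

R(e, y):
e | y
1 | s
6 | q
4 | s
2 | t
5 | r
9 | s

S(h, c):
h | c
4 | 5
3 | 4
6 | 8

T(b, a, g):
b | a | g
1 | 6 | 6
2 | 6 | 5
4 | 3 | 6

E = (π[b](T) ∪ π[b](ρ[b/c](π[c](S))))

Row counts bottom-up:
  T → 3
  π[b](T) → 3
  S → 3
  π[c](S) → 3
  ρ[b/c](π[c](S)) → 3
  π[b](ρ[b/c](π[c](S))) → 3
  (π[b](T) ∪ π[b](ρ[b/c](π[c](S)))) → 6

|E| = 6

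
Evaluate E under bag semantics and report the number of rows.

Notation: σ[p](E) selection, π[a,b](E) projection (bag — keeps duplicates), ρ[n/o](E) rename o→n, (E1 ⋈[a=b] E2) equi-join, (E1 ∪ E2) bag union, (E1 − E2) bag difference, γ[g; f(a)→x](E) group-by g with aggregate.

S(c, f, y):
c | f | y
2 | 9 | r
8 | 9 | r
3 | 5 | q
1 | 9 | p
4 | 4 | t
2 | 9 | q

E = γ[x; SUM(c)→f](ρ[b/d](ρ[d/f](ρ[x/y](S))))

Per-node cardinality:
  S → 6
  ρ[x/y](S) → 6
  ρ[d/f](ρ[x/y](S)) → 6
  ρ[b/d](ρ[d/f](ρ[x/y](S))) → 6
  γ[x; SUM(c)→f](ρ[b/d](ρ[d/f](ρ[x/y](S)))) → 4

|E| = 4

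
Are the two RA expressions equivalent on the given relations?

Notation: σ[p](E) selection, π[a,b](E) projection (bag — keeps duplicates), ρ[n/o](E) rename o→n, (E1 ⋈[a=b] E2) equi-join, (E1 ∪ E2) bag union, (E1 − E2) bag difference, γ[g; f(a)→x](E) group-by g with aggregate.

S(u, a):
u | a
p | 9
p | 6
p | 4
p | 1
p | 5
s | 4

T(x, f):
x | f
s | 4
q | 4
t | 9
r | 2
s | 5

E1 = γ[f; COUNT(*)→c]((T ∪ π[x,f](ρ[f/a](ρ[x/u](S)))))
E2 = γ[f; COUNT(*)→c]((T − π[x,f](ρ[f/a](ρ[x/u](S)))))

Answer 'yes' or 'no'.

E1 per-node cardinality:
  T → 5
  S → 6
  ρ[x/u](S) → 6
  ρ[f/a](ρ[x/u](S)) → 6
  π[x,f](ρ[f/a](ρ[x/u](S))) → 6
  (T ∪ π[x,f](ρ[f/a](ρ[x/u](S)))) → 11
  γ[f; COUNT(*)→c]((T ∪ π[x,f](ρ[f/a](ρ[x/u](S))))) → 6
E2 per-node cardinality:
  T → 5
  S → 6
  ρ[x/u](S) → 6
  ρ[f/a](ρ[x/u](S)) → 6
  π[x,f](ρ[f/a](ρ[x/u](S))) → 6
  (T − π[x,f](ρ[f/a](ρ[x/u](S)))) → 4
  γ[f; COUNT(*)→c]((T − π[x,f](ρ[f/a](ρ[x/u](S))))) → 4

E1 result:
f | c
1 | 1
2 | 1
4 | 4
5 | 2
6 | 1
9 | 2
E2 result:
f | c
2 | 1
4 | 1
5 | 1
9 | 1
Witness: (4, 4) appears 1× in E1 but 0× in E2.

no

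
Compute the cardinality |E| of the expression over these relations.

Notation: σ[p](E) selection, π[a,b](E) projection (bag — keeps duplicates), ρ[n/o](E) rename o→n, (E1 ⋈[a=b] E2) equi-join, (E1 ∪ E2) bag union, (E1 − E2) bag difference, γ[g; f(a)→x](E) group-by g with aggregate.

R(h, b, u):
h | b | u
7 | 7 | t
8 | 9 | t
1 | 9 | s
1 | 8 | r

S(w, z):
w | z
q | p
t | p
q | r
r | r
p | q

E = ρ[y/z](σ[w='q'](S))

Stepwise |·|:
  S → 5
  σ[w='q'](S) → 2
  ρ[y/z](σ[w='q'](S)) → 2

|E| = 2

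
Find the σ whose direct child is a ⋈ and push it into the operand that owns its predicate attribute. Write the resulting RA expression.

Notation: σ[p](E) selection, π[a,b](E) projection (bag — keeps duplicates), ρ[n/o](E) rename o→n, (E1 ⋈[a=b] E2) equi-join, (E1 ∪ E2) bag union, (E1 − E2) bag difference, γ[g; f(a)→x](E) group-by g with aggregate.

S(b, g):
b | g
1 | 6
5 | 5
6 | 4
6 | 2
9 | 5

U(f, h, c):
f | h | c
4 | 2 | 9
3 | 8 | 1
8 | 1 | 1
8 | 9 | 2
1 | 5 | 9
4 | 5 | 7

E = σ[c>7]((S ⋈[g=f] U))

σ filters on c, owned by the right side.
E' = (S ⋈[g=f] σ[c>7](U))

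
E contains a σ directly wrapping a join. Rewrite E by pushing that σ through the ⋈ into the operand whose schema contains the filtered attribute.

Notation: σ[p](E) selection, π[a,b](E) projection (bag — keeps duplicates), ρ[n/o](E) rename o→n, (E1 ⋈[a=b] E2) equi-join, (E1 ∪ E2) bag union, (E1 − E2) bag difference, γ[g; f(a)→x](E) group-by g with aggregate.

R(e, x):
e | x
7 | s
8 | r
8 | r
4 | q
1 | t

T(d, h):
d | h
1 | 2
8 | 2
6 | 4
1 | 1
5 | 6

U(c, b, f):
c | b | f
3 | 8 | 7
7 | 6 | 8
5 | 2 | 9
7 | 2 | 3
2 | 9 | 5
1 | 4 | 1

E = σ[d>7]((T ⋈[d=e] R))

σ filters on d, owned by the left side.
E' = (σ[d>7](T) ⋈[d=e] R)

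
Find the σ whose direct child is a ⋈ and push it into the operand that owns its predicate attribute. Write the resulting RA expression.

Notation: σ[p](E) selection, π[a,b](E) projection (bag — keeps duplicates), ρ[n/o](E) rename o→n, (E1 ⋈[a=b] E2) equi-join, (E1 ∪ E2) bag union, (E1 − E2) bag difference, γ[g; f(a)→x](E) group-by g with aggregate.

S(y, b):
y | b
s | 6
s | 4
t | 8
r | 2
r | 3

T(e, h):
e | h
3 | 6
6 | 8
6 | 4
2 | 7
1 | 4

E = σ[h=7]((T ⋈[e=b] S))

σ filters on h, owned by the left side.
E' = (σ[h=7](T) ⋈[e=b] S)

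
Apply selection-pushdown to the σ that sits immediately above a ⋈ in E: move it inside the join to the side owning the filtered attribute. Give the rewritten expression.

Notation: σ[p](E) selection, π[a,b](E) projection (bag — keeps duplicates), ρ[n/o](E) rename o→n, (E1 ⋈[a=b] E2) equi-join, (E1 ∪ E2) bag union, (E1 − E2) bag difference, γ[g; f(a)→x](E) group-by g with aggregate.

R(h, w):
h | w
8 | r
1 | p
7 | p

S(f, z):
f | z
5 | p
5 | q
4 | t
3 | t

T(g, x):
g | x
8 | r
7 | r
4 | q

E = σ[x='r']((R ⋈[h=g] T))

σ filters on x, owned by the right side.
E' = (R ⋈[h=g] σ[x='r'](T))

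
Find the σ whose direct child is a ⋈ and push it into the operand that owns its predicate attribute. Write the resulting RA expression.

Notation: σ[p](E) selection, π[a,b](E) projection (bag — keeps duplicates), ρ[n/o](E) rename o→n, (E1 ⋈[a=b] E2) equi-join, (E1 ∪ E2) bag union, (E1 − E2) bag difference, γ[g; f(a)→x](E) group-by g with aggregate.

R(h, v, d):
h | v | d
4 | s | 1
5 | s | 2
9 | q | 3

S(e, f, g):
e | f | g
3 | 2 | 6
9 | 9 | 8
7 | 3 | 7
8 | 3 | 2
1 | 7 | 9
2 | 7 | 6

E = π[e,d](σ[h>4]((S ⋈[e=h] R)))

σ filters on h, owned by the right side.
E' = π[e,d]((S ⋈[e=h] σ[h>4](R)))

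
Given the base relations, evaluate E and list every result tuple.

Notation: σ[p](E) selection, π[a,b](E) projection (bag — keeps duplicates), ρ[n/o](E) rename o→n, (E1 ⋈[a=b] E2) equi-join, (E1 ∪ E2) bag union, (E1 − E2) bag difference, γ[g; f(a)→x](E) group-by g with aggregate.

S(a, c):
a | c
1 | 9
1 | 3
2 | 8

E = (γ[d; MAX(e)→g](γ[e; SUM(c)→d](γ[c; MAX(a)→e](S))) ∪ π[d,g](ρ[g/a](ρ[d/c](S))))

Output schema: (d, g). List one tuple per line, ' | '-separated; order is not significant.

Subexpression sizes:
  S → 3
  γ[c; MAX(a)→e](S) → 3
  γ[e; SUM(c)→d](γ[c; MAX(a)→e](S)) → 2
  γ[d; MAX(e)→g](γ[e; SUM(c)→d](γ[c; MAX(a)→e](S))) → 2
  S → 3
  ρ[d/c](S) → 3
  ρ[g/a](ρ[d/c](S)) → 3
  π[d,g](ρ[g/a](ρ[d/c](S))) → 3
  (γ[d; MAX(e)→g](γ[e; SUM(c)→d](γ[c; MAX(a)→e](S))) ∪ π[d,g](ρ[g/a](ρ[d/c](S)))) → 5

== RESULT ==
d | g
3 | 1
8 | 2
8 | 2
9 | 1
12 | 1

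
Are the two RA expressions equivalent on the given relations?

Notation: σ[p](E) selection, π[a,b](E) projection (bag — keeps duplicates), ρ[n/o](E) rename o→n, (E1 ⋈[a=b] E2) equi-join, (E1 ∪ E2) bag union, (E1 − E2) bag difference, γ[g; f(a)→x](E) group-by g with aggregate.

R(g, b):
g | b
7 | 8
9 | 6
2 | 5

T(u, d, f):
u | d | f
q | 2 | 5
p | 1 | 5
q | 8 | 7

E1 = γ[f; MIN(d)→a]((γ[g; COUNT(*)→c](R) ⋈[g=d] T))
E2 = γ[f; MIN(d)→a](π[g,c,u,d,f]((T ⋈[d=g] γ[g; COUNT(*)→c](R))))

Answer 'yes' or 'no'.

E1 subexpression sizes:
  R → 3
  γ[g; COUNT(*)→c](R) → 3
  T → 3
  (γ[g; COUNT(*)→c](R) ⋈[g=d] T) → 1
  γ[f; MIN(d)→a]((γ[g; COUNT(*)→c](R) ⋈[g=d] T)) → 1
E2 subexpression sizes:
  T → 3
  R → 3
  γ[g; COUNT(*)→c](R) → 3
  (T ⋈[d=g] γ[g; COUNT(*)→c](R)) → 1
  π[g,c,u,d,f]((T ⋈[d=g] γ[g; COUNT(*)→c](R))) → 1
  γ[f; MIN(d)→a](π[g,c,u,d,f]((T ⋈[d=g] γ[g; COUNT(*)→c](R)))) → 1

E1 and E2 produce the same multiset:
f | a
5 | 2

yes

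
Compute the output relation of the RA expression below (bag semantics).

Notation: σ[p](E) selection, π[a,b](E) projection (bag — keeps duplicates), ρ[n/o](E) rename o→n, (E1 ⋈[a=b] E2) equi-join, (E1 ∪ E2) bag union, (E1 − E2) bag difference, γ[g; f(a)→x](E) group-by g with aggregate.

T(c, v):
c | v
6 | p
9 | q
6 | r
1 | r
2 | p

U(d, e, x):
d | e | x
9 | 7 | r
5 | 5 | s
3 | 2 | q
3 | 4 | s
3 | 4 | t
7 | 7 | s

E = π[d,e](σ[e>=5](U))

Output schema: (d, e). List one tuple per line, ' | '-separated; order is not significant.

Stepwise |·|:
  U → 6
  σ[e>=5](U) → 3
  π[d,e](σ[e>=5](U)) → 3

== RESULT ==
d | e
5 | 5
7 | 7
9 | 7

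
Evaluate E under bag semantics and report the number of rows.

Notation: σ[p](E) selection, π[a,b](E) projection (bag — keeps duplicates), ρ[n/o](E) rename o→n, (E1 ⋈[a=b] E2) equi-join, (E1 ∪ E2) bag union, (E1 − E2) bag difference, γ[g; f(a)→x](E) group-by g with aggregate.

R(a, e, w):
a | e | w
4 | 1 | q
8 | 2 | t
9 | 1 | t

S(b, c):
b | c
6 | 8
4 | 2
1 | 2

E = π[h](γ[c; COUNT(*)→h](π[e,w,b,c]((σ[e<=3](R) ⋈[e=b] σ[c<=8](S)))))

Per-node cardinality:
  R → 3
  σ[e<=3](R) → 3
  S → 3
  σ[c<=8](S) → 3
  (σ[e<=3](R) ⋈[e=b] σ[c<=8](S)) → 2
  π[e,w,b,c]((σ[e<=3](R) ⋈[e=b] σ[c<=8](S))) → 2
  γ[c; COUNT(*)→h](π[e,w,b,c]((σ[e<=3](R) ⋈[e=b] σ[c<=8](S)))) → 1
  π[h](γ[c; COUNT(*)→h](π[e,w,b,c]((σ[e<=3](R) ⋈[e=b] σ[c<=8](S))))) → 1

|E| = 1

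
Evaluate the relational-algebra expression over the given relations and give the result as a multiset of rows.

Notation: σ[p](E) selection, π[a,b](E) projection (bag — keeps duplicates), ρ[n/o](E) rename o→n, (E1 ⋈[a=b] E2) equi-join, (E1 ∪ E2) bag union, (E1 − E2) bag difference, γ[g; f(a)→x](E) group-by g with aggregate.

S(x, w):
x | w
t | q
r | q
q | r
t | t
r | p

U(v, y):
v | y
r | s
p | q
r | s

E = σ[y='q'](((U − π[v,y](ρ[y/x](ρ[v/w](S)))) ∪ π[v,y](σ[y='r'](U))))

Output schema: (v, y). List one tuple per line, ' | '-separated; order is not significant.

Subexpression sizes:
  U → 3
  S → 5
  ρ[v/w](S) → 5
  ρ[y/x](ρ[v/w](S)) → 5
  π[v,y](ρ[y/x](ρ[v/w](S))) → 5
  (U − π[v,y](ρ[y/x](ρ[v/w](S)))) → 3
  U → 3
  σ[y='r'](U) → 0
  π[v,y](σ[y='r'](U)) → 0
  ((U − π[v,y](ρ[y/x](ρ[v/w](S)))) ∪ π[v,y](σ[y='r'](U))) → 3
  σ[y='q'](((U − π[v,y](ρ[y/x](ρ[v/w](S)))) ∪ π[v,y](σ[y='r'](U)))) → 1

== RESULT ==
v | y
p | q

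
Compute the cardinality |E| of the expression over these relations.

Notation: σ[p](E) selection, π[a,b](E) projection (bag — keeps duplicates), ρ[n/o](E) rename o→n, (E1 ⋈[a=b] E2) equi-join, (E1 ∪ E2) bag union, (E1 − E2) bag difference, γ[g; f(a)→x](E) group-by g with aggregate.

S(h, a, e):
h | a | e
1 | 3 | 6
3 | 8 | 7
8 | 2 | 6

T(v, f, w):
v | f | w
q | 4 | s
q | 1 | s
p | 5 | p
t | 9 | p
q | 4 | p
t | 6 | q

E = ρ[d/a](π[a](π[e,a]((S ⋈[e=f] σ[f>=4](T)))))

Row counts bottom-up:
  S → 3
  T → 6
  σ[f>=4](T) → 5
  (S ⋈[e=f] σ[f>=4](T)) → 2
  π[e,a]((S ⋈[e=f] σ[f>=4](T))) → 2
  π[a](π[e,a]((S ⋈[e=f] σ[f>=4](T)))) → 2
  ρ[d/a](π[a](π[e,a]((S ⋈[e=f] σ[f>=4](T))))) → 2

|E| = 2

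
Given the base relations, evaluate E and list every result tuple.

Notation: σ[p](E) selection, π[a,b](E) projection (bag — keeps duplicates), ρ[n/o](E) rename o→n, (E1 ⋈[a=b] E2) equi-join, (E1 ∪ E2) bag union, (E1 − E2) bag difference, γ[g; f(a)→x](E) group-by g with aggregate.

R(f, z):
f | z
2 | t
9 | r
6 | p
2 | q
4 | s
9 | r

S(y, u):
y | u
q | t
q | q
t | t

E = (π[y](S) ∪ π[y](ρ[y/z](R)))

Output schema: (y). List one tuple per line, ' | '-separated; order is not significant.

Stepwise |·|:
  S → 3
  π[y](S) → 3
  R → 6
  ρ[y/z](R) → 6
  π[y](ρ[y/z](R)) → 6
  (π[y](S) ∪ π[y](ρ[y/z](R))) → 9

== RESULT ==
y
p
q
q
q
r
r
s
t
t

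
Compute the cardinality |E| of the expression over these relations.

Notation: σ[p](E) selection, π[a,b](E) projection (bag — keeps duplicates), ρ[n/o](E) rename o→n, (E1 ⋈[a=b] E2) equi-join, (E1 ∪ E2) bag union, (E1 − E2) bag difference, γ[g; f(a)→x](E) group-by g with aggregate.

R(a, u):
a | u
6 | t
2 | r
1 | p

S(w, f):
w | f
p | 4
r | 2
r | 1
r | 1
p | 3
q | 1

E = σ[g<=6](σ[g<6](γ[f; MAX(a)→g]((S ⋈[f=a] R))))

Row counts bottom-up:
  S → 6
  R → 3
  (S ⋈[f=a] R) → 4
  γ[f; MAX(a)→g]((S ⋈[f=a] R)) → 2
  σ[g<6](γ[f; MAX(a)→g]((S ⋈[f=a] R))) → 2
  σ[g<=6](σ[g<6](γ[f; MAX(a)→g]((S ⋈[f=a] R)))) → 2

|E| = 2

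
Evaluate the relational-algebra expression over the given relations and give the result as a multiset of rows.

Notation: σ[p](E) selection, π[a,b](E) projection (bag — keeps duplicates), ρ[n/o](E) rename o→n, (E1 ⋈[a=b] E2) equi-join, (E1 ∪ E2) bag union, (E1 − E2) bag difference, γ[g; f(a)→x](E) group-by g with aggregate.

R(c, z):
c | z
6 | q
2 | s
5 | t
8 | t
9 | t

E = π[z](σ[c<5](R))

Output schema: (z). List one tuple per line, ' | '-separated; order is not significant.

Subexpression sizes:
  R → 5
  σ[c<5](R) → 1
  π[z](σ[c<5](R)) → 1

== RESULT ==
z
s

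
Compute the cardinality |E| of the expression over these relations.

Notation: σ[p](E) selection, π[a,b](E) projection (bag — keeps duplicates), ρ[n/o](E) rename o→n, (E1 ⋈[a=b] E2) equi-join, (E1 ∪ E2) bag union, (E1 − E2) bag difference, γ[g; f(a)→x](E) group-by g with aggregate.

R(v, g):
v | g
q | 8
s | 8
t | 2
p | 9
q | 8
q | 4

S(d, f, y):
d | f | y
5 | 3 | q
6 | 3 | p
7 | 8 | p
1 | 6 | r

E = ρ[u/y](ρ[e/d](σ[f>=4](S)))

Stepwise |·|:
  S → 4
  σ[f>=4](S) → 2
  ρ[e/d](σ[f>=4](S)) → 2
  ρ[u/y](ρ[e/d](σ[f>=4](S))) → 2

|E| = 2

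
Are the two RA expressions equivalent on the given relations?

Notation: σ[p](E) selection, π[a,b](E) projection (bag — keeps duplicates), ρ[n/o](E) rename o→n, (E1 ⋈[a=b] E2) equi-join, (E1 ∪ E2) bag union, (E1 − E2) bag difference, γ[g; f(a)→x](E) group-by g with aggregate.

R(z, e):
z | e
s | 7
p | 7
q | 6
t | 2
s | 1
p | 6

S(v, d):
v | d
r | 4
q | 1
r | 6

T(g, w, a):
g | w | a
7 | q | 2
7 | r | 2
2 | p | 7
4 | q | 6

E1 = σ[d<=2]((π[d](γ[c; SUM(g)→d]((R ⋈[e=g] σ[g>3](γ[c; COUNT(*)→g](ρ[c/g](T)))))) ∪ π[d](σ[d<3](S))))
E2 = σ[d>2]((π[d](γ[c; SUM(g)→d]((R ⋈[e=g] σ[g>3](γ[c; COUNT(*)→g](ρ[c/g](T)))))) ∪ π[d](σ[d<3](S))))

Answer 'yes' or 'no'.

E1 row counts bottom-up:
  R → 6
  T → 4
  ρ[c/g](T) → 4
  γ[c; COUNT(*)→g](ρ[c/g](T)) → 3
  σ[g>3](γ[c; COUNT(*)→g](ρ[c/g](T))) → 0
  (R ⋈[e=g] σ[g>3](γ[c; COUNT(*)→g](ρ[c/g](T)))) → 0
  γ[c; SUM(g)→d]((R ⋈[e=g] σ[g>3](γ[c; COUNT(*)→g](ρ[c/g](T))))) → 0
  π[d](γ[c; SUM(g)→d]((R ⋈[e=g] σ[g>3](γ[c; COUNT(*)→g](ρ[c/g](T)))))) → 0
  S → 3
  σ[d<3](S) → 1
  π[d](σ[d<3](S)) → 1
  (π[d](γ[c; SUM(g)→d]((R ⋈[e=g] σ[g>3](γ[c; COUNT(*)→g](ρ[c/g](T)))))) ∪ π[d](σ[d<3](S))) → 1
  σ[d<=2]((π[d](γ[c; SUM(g)→d]((R ⋈[e=g] σ[g>3](γ[c; COUNT(*)→g](ρ[c/g](T)))))) ∪ π[d](σ[d<3](S)))) → 1
E2 row counts bottom-up:
  R → 6
  T → 4
  ρ[c/g](T) → 4
  γ[c; COUNT(*)→g](ρ[c/g](T)) → 3
  σ[g>3](γ[c; COUNT(*)→g](ρ[c/g](T))) → 0
  (R ⋈[e=g] σ[g>3](γ[c; COUNT(*)→g](ρ[c/g](T)))) → 0
  γ[c; SUM(g)→d]((R ⋈[e=g] σ[g>3](γ[c; COUNT(*)→g](ρ[c/g](T))))) → 0
  π[d](γ[c; SUM(g)→d]((R ⋈[e=g] σ[g>3](γ[c; COUNT(*)→g](ρ[c/g](T)))))) → 0
  S → 3
  σ[d<3](S) → 1
  π[d](σ[d<3](S)) → 1
  (π[d](γ[c; SUM(g)→d]((R ⋈[e=g] σ[g>3](γ[c; COUNT(*)→g](ρ[c/g](T)))))) ∪ π[d](σ[d<3](S))) → 1
  σ[d>2]((π[d](γ[c; SUM(g)→d]((R ⋈[e=g] σ[g>3](γ[c; COUNT(*)→g](ρ[c/g](T)))))) ∪ π[d](σ[d<3](S)))) → 0

E1 result:
d
1
E2 result:
d
(0 rows)
Witness: (1,) appears 1× in E1 but 0× in E2.

no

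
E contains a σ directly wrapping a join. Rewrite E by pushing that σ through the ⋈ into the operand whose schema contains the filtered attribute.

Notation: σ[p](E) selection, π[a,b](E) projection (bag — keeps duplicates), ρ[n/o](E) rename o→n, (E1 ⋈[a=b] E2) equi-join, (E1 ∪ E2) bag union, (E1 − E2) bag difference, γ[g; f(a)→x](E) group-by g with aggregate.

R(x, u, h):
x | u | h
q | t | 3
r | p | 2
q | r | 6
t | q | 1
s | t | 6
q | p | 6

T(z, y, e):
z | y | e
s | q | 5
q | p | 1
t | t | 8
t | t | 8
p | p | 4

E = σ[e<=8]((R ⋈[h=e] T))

σ filters on e, owned by the right side.
E' = (R ⋈[h=e] σ[e<=8](T))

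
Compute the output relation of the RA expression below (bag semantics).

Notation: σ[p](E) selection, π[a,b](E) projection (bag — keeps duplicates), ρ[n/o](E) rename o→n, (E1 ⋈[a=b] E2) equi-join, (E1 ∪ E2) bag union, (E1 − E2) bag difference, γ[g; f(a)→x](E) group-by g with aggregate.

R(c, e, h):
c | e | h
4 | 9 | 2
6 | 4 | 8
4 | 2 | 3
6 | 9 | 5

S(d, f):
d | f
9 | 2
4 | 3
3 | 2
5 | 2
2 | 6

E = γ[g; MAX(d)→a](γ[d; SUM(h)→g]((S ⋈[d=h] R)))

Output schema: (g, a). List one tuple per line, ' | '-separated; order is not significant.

Row counts bottom-up:
  S → 5
  R → 4
  (S ⋈[d=h] R) → 3
  γ[d; SUM(h)→g]((S ⋈[d=h] R)) → 3
  γ[g; MAX(d)→a](γ[d; SUM(h)→g]((S ⋈[d=h] R))) → 3

== RESULT ==
g | a
2 | 2
3 | 3
5 | 5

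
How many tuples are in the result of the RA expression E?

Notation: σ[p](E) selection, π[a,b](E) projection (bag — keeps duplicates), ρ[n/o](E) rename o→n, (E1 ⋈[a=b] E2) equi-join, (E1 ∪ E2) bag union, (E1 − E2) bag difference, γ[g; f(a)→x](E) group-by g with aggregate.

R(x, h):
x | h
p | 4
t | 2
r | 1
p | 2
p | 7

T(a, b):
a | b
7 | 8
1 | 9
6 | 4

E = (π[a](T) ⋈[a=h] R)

Subexpression sizes:
  T → 3
  π[a](T) → 3
  R → 5
  (π[a](T) ⋈[a=h] R) → 2

|E| = 2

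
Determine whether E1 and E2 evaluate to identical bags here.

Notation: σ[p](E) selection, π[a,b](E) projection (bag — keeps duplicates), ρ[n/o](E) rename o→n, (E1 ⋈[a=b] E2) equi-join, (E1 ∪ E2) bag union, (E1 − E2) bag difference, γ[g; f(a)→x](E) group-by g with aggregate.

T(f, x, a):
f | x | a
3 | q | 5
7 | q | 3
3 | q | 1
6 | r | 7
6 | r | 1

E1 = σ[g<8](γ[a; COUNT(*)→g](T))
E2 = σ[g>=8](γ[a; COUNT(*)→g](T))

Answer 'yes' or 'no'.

E1 row counts bottom-up:
  T → 5
  γ[a; COUNT(*)→g](T) → 4
  σ[g<8](γ[a; COUNT(*)→g](T)) → 4
E2 row counts bottom-up:
  T → 5
  γ[a; COUNT(*)→g](T) → 4
  σ[g>=8](γ[a; COUNT(*)→g](T)) → 0

E1 result:
a | g
1 | 2
3 | 1
5 | 1
7 | 1
E2 result:
a | g
(0 rows)
Witness: (3, 1) appears 1× in E1 but 0× in E2.

no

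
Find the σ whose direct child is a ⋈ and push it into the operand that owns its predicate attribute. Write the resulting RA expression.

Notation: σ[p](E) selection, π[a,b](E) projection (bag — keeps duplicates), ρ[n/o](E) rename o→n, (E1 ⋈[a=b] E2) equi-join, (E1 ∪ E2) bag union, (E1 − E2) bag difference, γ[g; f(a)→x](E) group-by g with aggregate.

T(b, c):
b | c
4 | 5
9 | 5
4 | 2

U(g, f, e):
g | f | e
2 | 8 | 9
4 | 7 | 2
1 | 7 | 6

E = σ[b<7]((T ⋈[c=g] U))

σ filters on b, owned by the left side.
E' = (σ[b<7](T) ⋈[c=g] U)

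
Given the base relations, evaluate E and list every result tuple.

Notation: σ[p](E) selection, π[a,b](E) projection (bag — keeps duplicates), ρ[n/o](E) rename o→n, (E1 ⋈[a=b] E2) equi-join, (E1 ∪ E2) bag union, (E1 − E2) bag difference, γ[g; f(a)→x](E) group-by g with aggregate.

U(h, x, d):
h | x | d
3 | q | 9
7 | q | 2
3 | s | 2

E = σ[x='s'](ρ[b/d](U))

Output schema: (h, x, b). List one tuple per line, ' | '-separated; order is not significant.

Stepwise |·|:
  U → 3
  ρ[b/d](U) → 3
  σ[x='s'](ρ[b/d](U)) → 1

== RESULT ==
h | x | b
3 | s | 2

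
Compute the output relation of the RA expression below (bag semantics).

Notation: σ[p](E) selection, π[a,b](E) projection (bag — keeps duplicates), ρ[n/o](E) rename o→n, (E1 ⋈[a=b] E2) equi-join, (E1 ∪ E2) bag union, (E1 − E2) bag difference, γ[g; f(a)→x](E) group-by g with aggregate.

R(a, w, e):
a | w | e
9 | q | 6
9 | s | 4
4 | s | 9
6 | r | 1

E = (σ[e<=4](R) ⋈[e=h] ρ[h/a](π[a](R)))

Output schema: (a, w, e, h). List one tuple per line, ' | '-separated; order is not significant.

Row counts bottom-up:
  R → 4
  σ[e<=4](R) → 2
  R → 4
  π[a](R) → 4
  ρ[h/a](π[a](R)) → 4
  (σ[e<=4](R) ⋈[e=h] ρ[h/a](π[a](R))) → 1

== RESULT ==
a | w | e | h
9 | s | 4 | 4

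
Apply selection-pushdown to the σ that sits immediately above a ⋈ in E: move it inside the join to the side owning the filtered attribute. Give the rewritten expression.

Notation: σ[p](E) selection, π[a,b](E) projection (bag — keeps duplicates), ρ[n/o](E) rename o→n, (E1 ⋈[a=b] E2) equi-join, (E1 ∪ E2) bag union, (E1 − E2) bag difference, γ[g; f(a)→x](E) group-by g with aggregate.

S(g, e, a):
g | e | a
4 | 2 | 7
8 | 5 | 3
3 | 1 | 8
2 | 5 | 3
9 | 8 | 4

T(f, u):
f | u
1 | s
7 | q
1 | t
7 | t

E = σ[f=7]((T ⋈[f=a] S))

σ filters on f, owned by the left side.
E' = (σ[f=7](T) ⋈[f=a] S)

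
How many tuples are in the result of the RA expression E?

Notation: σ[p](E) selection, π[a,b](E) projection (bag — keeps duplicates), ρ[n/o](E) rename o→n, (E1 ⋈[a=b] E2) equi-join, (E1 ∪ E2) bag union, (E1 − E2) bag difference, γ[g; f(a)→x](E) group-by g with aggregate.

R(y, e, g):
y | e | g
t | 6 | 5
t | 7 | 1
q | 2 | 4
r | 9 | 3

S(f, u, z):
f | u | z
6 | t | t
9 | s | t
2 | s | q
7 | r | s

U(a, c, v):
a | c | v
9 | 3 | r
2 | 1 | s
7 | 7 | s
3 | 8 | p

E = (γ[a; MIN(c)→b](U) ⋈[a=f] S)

Per-node cardinality:
  U → 4
  γ[a; MIN(c)→b](U) → 4
  S → 4
  (γ[a; MIN(c)→b](U) ⋈[a=f] S) → 3

|E| = 3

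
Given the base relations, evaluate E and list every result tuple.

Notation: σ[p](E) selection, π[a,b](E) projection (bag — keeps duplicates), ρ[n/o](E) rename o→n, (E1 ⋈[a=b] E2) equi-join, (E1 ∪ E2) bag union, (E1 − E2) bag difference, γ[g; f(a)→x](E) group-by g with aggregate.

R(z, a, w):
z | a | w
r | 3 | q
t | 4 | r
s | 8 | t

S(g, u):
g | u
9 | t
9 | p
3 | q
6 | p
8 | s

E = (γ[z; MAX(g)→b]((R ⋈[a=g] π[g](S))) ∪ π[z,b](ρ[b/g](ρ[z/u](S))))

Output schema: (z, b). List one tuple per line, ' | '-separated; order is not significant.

Row counts bottom-up:
  R → 3
  S → 5
  π[g](S) → 5
  (R ⋈[a=g] π[g](S)) → 2
  γ[z; MAX(g)→b]((R ⋈[a=g] π[g](S))) → 2
  S → 5
  ρ[z/u](S) → 5
  ρ[b/g](ρ[z/u](S)) → 5
  π[z,b](ρ[b/g](ρ[z/u](S))) → 5
  (γ[z; MAX(g)→b]((R ⋈[a=g] π[g](S))) ∪ π[z,b](ρ[b/g](ρ[z/u](S)))) → 7

== RESULT ==
z | b
p | 6
p | 9
q | 3
r | 3
s | 8
s | 8
t | 9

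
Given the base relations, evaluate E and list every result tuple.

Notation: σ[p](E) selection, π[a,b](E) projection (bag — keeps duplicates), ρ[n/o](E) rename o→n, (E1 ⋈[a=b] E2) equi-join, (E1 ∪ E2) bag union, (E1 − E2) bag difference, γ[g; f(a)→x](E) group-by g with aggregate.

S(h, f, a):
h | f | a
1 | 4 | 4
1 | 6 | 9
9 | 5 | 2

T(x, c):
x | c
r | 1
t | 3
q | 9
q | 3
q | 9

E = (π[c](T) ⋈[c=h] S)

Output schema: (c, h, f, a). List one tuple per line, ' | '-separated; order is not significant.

Row counts bottom-up:
  T → 5
  π[c](T) → 5
  S → 3
  (π[c](T) ⋈[c=h] S) → 4

== RESULT ==
c | h | f | a
1 | 1 | 4 | 4
1 | 1 | 6 | 9
9 | 9 | 5 | 2
9 | 9 | 5 | 2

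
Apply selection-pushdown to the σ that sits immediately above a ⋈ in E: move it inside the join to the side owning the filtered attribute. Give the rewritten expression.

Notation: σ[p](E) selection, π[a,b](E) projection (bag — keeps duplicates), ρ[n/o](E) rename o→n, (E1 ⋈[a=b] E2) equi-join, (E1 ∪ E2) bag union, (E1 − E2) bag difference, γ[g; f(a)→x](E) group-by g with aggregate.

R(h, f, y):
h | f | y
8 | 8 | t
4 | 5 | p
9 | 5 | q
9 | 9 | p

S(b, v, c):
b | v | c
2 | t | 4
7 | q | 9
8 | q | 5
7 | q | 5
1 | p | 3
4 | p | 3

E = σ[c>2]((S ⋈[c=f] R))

σ filters on c, owned by the left side.
E' = (σ[c>2](S) ⋈[c=f] R)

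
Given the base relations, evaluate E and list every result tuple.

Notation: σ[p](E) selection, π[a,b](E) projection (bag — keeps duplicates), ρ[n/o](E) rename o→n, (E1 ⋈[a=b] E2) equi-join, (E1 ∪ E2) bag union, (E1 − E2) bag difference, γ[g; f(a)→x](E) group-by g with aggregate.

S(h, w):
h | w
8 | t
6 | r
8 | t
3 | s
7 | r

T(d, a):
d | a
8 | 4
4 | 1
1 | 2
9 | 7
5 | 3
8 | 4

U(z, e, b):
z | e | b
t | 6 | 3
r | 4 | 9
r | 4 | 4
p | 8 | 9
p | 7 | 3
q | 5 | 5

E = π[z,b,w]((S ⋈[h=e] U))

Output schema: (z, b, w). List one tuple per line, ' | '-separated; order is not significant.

Stepwise |·|:
  S → 5
  U → 6
  (S ⋈[h=e] U) → 4
  π[z,b,w]((S ⋈[h=e] U)) → 4

== RESULT ==
z | b | w
p | 3 | r
p | 9 | t
p | 9 | t
t | 3 | r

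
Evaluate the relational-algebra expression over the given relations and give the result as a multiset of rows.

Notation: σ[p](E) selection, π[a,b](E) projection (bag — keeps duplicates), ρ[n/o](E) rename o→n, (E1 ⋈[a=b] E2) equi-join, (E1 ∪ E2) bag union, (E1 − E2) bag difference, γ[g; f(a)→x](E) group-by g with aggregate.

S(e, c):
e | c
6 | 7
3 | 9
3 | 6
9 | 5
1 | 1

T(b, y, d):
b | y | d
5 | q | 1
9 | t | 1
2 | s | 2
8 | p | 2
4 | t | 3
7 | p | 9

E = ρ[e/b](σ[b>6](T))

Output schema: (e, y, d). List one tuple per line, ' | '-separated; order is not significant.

Per-node cardinality:
  T → 6
  σ[b>6](T) → 3
  ρ[e/b](σ[b>6](T)) → 3

== RESULT ==
e | y | d
7 | p | 9
8 | p | 2
9 | t | 1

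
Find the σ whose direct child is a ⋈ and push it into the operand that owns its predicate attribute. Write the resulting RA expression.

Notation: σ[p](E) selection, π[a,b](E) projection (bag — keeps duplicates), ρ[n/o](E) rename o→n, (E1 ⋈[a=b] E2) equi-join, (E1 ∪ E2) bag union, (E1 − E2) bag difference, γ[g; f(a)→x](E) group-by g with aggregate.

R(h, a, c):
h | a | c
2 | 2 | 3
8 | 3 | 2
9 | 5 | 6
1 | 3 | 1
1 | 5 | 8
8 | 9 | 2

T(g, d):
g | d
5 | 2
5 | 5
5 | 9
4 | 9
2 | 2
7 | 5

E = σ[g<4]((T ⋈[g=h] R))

σ filters on g, owned by the left side.
E' = (σ[g<4](T) ⋈[g=h] R)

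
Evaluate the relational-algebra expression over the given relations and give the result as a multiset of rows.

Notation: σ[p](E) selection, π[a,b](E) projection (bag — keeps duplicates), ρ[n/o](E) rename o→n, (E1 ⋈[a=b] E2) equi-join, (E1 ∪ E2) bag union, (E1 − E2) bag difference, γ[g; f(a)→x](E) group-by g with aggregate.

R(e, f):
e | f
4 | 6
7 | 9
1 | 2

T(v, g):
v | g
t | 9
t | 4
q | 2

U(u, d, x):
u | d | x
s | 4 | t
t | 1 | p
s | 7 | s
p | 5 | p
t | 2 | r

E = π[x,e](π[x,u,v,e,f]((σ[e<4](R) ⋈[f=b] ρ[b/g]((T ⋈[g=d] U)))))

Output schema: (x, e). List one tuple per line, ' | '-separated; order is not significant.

Row counts bottom-up:
  R → 3
  σ[e<4](R) → 1
  T → 3
  U → 5
  (T ⋈[g=d] U) → 2
  ρ[b/g]((T ⋈[g=d] U)) → 2
  (σ[e<4](R) ⋈[f=b] ρ[b/g]((T ⋈[g=d] U))) → 1
  π[x,u,v,e,f]((σ[e<4](R) ⋈[f=b] ρ[b/g]((T ⋈[g=d] U)))) → 1
  π[x,e](π[x,u,v,e,f]((σ[e<4](R) ⋈[f=b] ρ[b/g]((T ⋈[g=d] U))))) → 1

== RESULT ==
x | e
r | 1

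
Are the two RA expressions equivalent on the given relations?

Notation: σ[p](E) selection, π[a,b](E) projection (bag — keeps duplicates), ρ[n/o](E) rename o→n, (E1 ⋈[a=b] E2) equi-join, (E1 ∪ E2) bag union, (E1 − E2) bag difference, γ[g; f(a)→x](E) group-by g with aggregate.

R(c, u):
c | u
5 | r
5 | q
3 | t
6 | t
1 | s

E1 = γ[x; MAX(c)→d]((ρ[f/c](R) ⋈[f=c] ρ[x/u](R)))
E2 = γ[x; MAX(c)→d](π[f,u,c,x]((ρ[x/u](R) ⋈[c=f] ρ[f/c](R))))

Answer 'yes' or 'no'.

E1 row counts bottom-up:
  R → 5
  ρ[f/c](R) → 5
  R → 5
  ρ[x/u](R) → 5
  (ρ[f/c](R) ⋈[f=c] ρ[x/u](R)) → 7
  γ[x; MAX(c)→d]((ρ[f/c](R) ⋈[f=c] ρ[x/u](R))) → 4
E2 row counts bottom-up:
  R → 5
  ρ[x/u](R) → 5
  R → 5
  ρ[f/c](R) → 5
  (ρ[x/u](R) ⋈[c=f] ρ[f/c](R)) → 7
  π[f,u,c,x]((ρ[x/u](R) ⋈[c=f] ρ[f/c](R))) → 7
  γ[x; MAX(c)→d](π[f,u,c,x]((ρ[x/u](R) ⋈[c=f] ρ[f/c](R)))) → 4

E1 and E2 produce the same multiset:
x | d
q | 5
r | 5
s | 1
t | 6

yes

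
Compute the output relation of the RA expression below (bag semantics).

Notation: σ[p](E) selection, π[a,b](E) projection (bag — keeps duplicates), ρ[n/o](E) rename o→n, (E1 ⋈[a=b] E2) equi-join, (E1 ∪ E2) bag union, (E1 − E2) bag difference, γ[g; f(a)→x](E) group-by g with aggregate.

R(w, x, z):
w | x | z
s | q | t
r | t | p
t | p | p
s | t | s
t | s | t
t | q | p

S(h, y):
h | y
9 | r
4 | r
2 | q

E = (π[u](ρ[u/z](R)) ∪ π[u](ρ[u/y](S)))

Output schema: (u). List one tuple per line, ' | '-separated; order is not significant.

Subexpression sizes:
  R → 6
  ρ[u/z](R) → 6
  π[u](ρ[u/z](R)) → 6
  S → 3
  ρ[u/y](S) → 3
  π[u](ρ[u/y](S)) → 3
  (π[u](ρ[u/z](R)) ∪ π[u](ρ[u/y](S))) → 9

== RESULT ==
u
p
p
p
q
r
r
s
t
t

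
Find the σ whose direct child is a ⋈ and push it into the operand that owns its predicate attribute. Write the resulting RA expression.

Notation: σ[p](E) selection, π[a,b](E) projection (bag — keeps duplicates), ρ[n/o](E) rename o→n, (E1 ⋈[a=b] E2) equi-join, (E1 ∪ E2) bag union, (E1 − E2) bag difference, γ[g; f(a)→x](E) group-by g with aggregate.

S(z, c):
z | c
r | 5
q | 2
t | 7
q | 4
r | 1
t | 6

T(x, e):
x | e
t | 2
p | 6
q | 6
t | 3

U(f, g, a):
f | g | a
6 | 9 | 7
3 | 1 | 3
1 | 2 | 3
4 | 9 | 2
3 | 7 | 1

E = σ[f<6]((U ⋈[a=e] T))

σ filters on f, owned by the left side.
E' = (σ[f<6](U) ⋈[a=e] T)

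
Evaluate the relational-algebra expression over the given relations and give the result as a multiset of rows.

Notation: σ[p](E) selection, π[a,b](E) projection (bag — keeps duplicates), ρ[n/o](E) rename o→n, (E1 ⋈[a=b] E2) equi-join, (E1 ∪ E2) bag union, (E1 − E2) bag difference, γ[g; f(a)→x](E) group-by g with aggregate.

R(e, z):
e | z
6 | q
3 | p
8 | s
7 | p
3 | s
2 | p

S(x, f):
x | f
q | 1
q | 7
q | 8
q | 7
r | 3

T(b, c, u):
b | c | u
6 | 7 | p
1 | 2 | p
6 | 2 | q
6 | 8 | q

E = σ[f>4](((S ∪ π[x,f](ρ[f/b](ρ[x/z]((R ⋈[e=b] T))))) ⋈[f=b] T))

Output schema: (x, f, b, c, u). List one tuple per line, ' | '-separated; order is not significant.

Per-node cardinality:
  S → 5
  R → 6
  T → 4
  (R ⋈[e=b] T) → 3
  ρ[x/z]((R ⋈[e=b] T)) → 3
  ρ[f/b](ρ[x/z]((R ⋈[e=b] T))) → 3
  π[x,f](ρ[f/b](ρ[x/z]((R ⋈[e=b] T)))) → 3
  (S ∪ π[x,f](ρ[f/b](ρ[x/z]((R ⋈[e=b] T))))) → 8
  T → 4
  ((S ∪ π[x,f](ρ[f/b](ρ[x/z]((R ⋈[e=b] T))))) ⋈[f=b] T) → 10
  σ[f>4](((S ∪ π[x,f](ρ[f/b](ρ[x/z]((R ⋈[e=b] T))))) ⋈[f=b] T)) → 9

== RESULT ==
x | f | b | c | u
q | 6 | 6 | 2 | q
q | 6 | 6 | 2 | q
q | 6 | 6 | 2 | q
q | 6 | 6 | 7 | p
q | 6 | 6 | 7 | p
q | 6 | 6 | 7 | p
q | 6 | 6 | 8 | q
q | 6 | 6 | 8 | q
q | 6 | 6 | 8 | q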